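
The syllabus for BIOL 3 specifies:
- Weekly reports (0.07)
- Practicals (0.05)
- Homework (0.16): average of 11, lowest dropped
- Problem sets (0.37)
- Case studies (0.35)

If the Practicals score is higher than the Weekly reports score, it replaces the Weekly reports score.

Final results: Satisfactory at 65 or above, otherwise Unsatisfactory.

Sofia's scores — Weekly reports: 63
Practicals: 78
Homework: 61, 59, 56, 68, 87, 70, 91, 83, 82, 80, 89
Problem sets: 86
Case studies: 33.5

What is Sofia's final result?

Homework: drop 56 → average of remaining 10 = 770/10 = 77
Practicals (78) > Weekly reports (63), so Weekly reports counts as 78.
Weighted total:
  Weekly reports 78 × 0.07 = 5.46
  Practicals 78 × 0.05 = 3.9
  Homework 77 × 0.16 = 12.32
  Problem sets 86 × 0.37 = 31.82
  Case studies 33.5 × 0.35 = 11.725
Sum = 65.225
65.225 ≥ 65 → Satisfactory

Satisfactory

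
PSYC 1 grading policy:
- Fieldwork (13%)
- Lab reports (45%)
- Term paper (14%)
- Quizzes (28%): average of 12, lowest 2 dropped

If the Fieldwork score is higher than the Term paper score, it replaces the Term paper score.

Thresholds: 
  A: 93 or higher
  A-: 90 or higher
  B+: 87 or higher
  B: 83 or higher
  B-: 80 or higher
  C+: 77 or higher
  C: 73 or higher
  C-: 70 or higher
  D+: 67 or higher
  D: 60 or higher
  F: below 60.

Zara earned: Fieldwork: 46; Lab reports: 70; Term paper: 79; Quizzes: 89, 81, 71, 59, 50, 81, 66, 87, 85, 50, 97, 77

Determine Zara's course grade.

Quizzes: drop 50, 50 → average of remaining 10 = 793/10 = 79.3
Fieldwork (46) ≤ Term paper (79), so Term paper stays at 79.
Weighted total:
  Fieldwork 46 × 0.13 = 5.98
  Lab reports 70 × 0.45 = 31.5
  Term paper 79 × 0.14 = 11.06
  Quizzes 79.3 × 0.28 = 22.204
Sum = 70.744
70.744 is ≥ 70 and < 73 → C-

C-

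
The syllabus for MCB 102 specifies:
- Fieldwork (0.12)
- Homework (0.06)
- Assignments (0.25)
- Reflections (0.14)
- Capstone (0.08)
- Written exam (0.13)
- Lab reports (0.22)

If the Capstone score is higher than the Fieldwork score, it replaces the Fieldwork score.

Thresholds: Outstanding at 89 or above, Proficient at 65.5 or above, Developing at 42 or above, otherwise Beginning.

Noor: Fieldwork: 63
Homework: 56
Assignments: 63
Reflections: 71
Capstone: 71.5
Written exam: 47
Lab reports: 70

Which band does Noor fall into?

Developing

Capstone (71.5) > Fieldwork (63), so Fieldwork counts as 71.5.
Weighted total:
  Fieldwork 71.5 × 0.12 = 8.58
  Homework 56 × 0.06 = 3.36
  Assignments 63 × 0.25 = 15.75
  Reflections 71 × 0.14 = 9.94
  Capstone 71.5 × 0.08 = 5.72
  Written exam 47 × 0.13 = 6.11
  Lab reports 70 × 0.22 = 15.4
Sum = 64.86
64.86 is ≥ 42 and < 65.5 → Developing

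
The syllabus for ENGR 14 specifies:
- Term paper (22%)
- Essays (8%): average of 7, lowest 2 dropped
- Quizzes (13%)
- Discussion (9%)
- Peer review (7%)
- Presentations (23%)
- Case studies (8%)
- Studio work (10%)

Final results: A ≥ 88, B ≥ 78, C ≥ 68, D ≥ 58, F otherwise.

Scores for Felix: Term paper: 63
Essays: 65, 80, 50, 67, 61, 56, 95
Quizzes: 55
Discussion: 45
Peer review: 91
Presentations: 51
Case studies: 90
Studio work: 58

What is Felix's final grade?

D

Essays: drop 50, 56 → average of remaining 5 = 368/5 = 73.6
Weighted total:
  Term paper 63 × 0.22 = 13.86
  Essays 73.6 × 0.08 = 5.888
  Quizzes 55 × 0.13 = 7.15
  Discussion 45 × 0.09 = 4.05
  Peer review 91 × 0.07 = 6.37
  Presentations 51 × 0.23 = 11.73
  Case studies 90 × 0.08 = 7.2
  Studio work 58 × 0.1 = 5.8
Sum = 62.048
62.048 is ≥ 58 and < 68 → D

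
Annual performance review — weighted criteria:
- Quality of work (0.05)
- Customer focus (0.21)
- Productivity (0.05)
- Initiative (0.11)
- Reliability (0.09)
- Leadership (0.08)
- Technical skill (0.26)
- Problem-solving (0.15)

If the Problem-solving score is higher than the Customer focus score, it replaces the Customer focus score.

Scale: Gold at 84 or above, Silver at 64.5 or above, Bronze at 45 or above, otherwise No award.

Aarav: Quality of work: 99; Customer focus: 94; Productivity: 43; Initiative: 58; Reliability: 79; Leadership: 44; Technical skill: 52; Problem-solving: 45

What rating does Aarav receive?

Problem-solving (45) ≤ Customer focus (94), so Customer focus stays at 94.
Weighted total:
  Quality of work 99 × 0.05 = 4.95
  Customer focus 94 × 0.21 = 19.74
  Productivity 43 × 0.05 = 2.15
  Initiative 58 × 0.11 = 6.38
  Reliability 79 × 0.09 = 7.11
  Leadership 44 × 0.08 = 3.52
  Technical skill 52 × 0.26 = 13.52
  Problem-solving 45 × 0.15 = 6.75
Sum = 64.12
64.12 is ≥ 45 and < 64.5 → Bronze

Bronze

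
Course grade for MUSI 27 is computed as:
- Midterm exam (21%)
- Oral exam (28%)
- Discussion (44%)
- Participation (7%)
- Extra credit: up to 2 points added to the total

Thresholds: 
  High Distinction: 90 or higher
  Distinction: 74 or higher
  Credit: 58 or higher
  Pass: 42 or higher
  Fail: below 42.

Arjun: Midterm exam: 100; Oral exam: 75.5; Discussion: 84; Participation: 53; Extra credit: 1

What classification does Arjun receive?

Distinction

Weighted total:
  Midterm exam 100 × 0.21 = 21
  Oral exam 75.5 × 0.28 = 21.14
  Discussion 84 × 0.44 = 36.96
  Participation 53 × 0.07 = 3.71
Sum = 82.81
Extra credit: 82.81 + 1 = 83.81
83.81 is ≥ 74 and < 90 → Distinction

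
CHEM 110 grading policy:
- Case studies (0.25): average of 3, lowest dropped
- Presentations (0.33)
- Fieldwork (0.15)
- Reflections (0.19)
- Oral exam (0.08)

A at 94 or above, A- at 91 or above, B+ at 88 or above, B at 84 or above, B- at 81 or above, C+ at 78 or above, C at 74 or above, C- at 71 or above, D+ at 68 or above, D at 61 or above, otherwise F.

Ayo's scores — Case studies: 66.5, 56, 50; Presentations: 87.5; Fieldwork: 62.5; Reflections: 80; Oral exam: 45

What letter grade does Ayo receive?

C-

Case studies: drop 50 → average of remaining 2 = 122.5/2 = 61.25
Weighted total:
  Case studies 61.25 × 0.25 = 15.3125
  Presentations 87.5 × 0.33 = 28.875
  Fieldwork 62.5 × 0.15 = 9.375
  Reflections 80 × 0.19 = 15.2
  Oral exam 45 × 0.08 = 3.6
Sum = 72.3625
72.3625 is ≥ 71 and < 74 → C-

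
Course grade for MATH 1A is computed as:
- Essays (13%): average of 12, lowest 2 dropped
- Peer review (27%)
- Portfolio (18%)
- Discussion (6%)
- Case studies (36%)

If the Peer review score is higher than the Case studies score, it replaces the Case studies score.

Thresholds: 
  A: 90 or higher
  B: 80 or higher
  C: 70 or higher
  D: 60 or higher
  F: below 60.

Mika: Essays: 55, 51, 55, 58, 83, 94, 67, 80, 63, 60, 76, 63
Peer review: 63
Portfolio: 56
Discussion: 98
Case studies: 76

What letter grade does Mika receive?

D

Essays: drop 51, 55 → average of remaining 10 = 699/10 = 69.9
Peer review (63) ≤ Case studies (76), so Case studies stays at 76.
Weighted total:
  Essays 69.9 × 0.13 = 9.087
  Peer review 63 × 0.27 = 17.01
  Portfolio 56 × 0.18 = 10.08
  Discussion 98 × 0.06 = 5.88
  Case studies 76 × 0.36 = 27.36
Sum = 69.417
69.417 is ≥ 60 and < 70 → D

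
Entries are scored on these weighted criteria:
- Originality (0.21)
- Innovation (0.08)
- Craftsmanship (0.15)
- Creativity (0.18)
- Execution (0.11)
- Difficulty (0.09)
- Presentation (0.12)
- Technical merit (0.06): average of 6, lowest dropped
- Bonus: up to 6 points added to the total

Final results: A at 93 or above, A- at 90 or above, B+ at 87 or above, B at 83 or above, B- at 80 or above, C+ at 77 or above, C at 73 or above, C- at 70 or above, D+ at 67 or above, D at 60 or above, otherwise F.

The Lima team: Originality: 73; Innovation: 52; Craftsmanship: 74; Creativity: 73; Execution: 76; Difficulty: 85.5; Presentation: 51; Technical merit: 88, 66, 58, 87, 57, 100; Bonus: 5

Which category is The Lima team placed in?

C

Technical merit: drop 57 → average of remaining 5 = 399/5 = 79.8
Weighted total:
  Originality 73 × 0.21 = 15.33
  Innovation 52 × 0.08 = 4.16
  Craftsmanship 74 × 0.15 = 11.1
  Creativity 73 × 0.18 = 13.14
  Execution 76 × 0.11 = 8.36
  Difficulty 85.5 × 0.09 = 7.695
  Presentation 51 × 0.12 = 6.12
  Technical merit 79.8 × 0.06 = 4.788
Sum = 70.693
Bonus: 70.693 + 5 = 75.693
75.693 is ≥ 73 and < 77 → C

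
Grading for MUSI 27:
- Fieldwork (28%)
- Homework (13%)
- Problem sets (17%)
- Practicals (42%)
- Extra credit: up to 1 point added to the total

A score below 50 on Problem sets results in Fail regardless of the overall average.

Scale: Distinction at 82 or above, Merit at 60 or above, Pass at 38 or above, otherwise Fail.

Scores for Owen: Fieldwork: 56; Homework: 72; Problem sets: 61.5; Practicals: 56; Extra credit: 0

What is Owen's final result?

Pass

Problem sets score 61.5 ≥ 50: minimum met.
Weighted total:
  Fieldwork 56 × 0.28 = 15.68
  Homework 72 × 0.13 = 9.36
  Problem sets 61.5 × 0.17 = 10.455
  Practicals 56 × 0.42 = 23.52
Sum = 59.015
Extra credit: 59.015 + 0 = 59.015
59.015 is ≥ 38 and < 60 → Pass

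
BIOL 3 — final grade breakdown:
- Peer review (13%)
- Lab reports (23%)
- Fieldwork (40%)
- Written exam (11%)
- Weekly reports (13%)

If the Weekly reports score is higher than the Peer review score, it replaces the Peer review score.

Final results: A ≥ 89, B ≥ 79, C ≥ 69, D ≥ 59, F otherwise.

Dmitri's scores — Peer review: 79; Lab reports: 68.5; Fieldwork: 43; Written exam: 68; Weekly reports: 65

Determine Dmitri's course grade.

Weekly reports (65) ≤ Peer review (79), so Peer review stays at 79.
Weighted total:
  Peer review 79 × 0.13 = 10.27
  Lab reports 68.5 × 0.23 = 15.755
  Fieldwork 43 × 0.4 = 17.2
  Written exam 68 × 0.11 = 7.48
  Weekly reports 65 × 0.13 = 8.45
Sum = 59.155
59.155 is ≥ 59 and < 69 → D

D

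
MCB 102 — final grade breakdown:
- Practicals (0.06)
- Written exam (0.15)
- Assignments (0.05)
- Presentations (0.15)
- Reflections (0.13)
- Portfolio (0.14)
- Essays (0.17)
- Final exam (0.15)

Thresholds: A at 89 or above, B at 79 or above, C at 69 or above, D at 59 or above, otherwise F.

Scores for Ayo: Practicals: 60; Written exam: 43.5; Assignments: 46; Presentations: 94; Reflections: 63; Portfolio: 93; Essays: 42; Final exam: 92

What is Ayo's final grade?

Weighted total:
  Practicals 60 × 0.06 = 3.6
  Written exam 43.5 × 0.15 = 6.525
  Assignments 46 × 0.05 = 2.3
  Presentations 94 × 0.15 = 14.1
  Reflections 63 × 0.13 = 8.19
  Portfolio 93 × 0.14 = 13.02
  Essays 42 × 0.17 = 7.14
  Final exam 92 × 0.15 = 13.8
Sum = 68.675
68.675 is ≥ 59 and < 69 → D

D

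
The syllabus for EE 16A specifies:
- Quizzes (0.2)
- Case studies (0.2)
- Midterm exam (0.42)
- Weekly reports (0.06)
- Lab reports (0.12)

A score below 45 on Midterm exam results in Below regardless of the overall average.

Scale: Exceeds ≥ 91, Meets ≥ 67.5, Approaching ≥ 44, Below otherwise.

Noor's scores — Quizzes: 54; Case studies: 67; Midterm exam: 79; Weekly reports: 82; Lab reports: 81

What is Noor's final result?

Midterm exam score 79 ≥ 45: minimum met.
Weighted total:
  Quizzes 54 × 0.2 = 10.8
  Case studies 67 × 0.2 = 13.4
  Midterm exam 79 × 0.42 = 33.18
  Weekly reports 82 × 0.06 = 4.92
  Lab reports 81 × 0.12 = 9.72
Sum = 72.02
72.02 is ≥ 67.5 and < 91 → Meets

Meets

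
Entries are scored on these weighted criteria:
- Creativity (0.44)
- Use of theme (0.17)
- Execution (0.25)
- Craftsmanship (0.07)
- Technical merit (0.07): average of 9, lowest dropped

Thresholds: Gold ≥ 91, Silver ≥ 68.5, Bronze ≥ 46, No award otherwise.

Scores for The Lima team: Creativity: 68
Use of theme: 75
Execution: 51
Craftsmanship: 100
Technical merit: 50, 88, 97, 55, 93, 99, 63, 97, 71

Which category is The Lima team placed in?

Technical merit: drop 50 → average of remaining 8 = 663/8 = 82.875
Weighted total:
  Creativity 68 × 0.44 = 29.92
  Use of theme 75 × 0.17 = 12.75
  Execution 51 × 0.25 = 12.75
  Craftsmanship 100 × 0.07 = 7
  Technical merit 82.875 × 0.07 = 5.80125
Sum = 68.22125
68.22125 is ≥ 46 and < 68.5 → Bronze

Bronze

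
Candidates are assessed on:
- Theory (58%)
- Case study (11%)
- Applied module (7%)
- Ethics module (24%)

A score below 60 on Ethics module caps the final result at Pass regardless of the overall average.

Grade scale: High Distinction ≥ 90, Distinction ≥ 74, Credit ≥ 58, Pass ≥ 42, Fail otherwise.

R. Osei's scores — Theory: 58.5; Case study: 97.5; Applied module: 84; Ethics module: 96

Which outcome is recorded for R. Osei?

Ethics module score 96 ≥ 60: minimum met.
Weighted total:
  Theory 58.5 × 0.58 = 33.93
  Case study 97.5 × 0.11 = 10.725
  Applied module 84 × 0.07 = 5.88
  Ethics module 96 × 0.24 = 23.04
Sum = 73.575
73.575 is ≥ 58 and < 74 → Credit

Credit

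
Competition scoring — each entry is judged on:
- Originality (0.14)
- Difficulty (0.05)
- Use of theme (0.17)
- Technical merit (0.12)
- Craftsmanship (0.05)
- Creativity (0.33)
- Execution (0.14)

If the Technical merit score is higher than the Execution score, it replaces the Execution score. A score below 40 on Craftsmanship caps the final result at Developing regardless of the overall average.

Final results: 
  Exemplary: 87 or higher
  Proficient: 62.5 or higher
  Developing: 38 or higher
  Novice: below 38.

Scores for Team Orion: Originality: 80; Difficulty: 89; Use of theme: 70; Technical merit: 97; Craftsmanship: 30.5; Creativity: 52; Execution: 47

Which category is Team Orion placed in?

Technical merit (97) > Execution (47), so Execution counts as 97.
Craftsmanship score 30.5 < 40: minimum not met.
Weighted total:
  Originality 80 × 0.14 = 11.2
  Difficulty 89 × 0.05 = 4.45
  Use of theme 70 × 0.17 = 11.9
  Technical merit 97 × 0.12 = 11.64
  Craftsmanship 30.5 × 0.05 = 1.525
  Creativity 52 × 0.33 = 17.16
  Execution 97 × 0.14 = 13.58
Sum = 71.455
71.455 would be Proficient; cap at Developing applies → Developing.

Developing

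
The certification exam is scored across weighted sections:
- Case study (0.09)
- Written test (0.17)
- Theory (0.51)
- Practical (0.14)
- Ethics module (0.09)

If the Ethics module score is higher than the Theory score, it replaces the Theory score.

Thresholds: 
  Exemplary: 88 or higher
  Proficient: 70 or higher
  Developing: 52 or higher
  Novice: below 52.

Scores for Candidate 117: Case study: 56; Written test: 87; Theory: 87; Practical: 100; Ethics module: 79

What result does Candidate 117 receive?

Ethics module (79) ≤ Theory (87), so Theory stays at 87.
Weighted total:
  Case study 56 × 0.09 = 5.04
  Written test 87 × 0.17 = 14.79
  Theory 87 × 0.51 = 44.37
  Practical 100 × 0.14 = 14
  Ethics module 79 × 0.09 = 7.11
Sum = 85.31
85.31 is ≥ 70 and < 88 → Proficient

Proficient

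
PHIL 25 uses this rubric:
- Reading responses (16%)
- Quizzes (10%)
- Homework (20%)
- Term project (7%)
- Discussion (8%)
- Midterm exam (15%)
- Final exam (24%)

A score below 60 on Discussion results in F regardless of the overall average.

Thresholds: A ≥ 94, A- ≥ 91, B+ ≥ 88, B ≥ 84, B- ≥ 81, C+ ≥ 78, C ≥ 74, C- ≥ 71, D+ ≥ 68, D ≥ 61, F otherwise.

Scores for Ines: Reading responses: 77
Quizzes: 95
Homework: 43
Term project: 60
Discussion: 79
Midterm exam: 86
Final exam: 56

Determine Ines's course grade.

Discussion score 79 ≥ 60: minimum met.
Weighted total:
  Reading responses 77 × 0.16 = 12.32
  Quizzes 95 × 0.1 = 9.5
  Homework 43 × 0.2 = 8.6
  Term project 60 × 0.07 = 4.2
  Discussion 79 × 0.08 = 6.32
  Midterm exam 86 × 0.15 = 12.9
  Final exam 56 × 0.24 = 13.44
Sum = 67.28
67.28 is ≥ 61 and < 68 → D

D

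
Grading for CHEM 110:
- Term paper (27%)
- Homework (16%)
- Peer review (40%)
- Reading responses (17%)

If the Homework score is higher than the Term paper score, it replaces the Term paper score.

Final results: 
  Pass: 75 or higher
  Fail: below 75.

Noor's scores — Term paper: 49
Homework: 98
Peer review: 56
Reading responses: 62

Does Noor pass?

Pass

Homework (98) > Term paper (49), so Term paper counts as 98.
Weighted total:
  Term paper 98 × 0.27 = 26.46
  Homework 98 × 0.16 = 15.68
  Peer review 56 × 0.4 = 22.4
  Reading responses 62 × 0.17 = 10.54
Sum = 75.08
75.08 ≥ 75 → Pass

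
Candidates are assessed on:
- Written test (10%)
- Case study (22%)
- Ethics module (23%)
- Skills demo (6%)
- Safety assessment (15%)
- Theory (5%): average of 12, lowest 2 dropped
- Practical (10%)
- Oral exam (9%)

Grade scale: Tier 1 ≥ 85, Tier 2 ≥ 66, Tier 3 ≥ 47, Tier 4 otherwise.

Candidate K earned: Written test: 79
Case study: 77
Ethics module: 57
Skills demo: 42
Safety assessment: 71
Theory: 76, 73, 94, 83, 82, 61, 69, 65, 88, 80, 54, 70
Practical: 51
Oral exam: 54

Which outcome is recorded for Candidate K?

Theory: drop 54, 61 → average of remaining 10 = 780/10 = 78
Weighted total:
  Written test 79 × 0.1 = 7.9
  Case study 77 × 0.22 = 16.94
  Ethics module 57 × 0.23 = 13.11
  Skills demo 42 × 0.06 = 2.52
  Safety assessment 71 × 0.15 = 10.65
  Theory 78 × 0.05 = 3.9
  Practical 51 × 0.1 = 5.1
  Oral exam 54 × 0.09 = 4.86
Sum = 64.98
64.98 is ≥ 47 and < 66 → Tier 3

Tier 3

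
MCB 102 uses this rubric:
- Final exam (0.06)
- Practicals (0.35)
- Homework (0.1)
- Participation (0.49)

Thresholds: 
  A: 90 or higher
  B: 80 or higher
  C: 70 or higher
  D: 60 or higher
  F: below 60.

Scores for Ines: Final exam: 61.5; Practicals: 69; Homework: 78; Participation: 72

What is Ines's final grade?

C

Weighted total:
  Final exam 61.5 × 0.06 = 3.69
  Practicals 69 × 0.35 = 24.15
  Homework 78 × 0.1 = 7.8
  Participation 72 × 0.49 = 35.28
Sum = 70.92
70.92 is ≥ 70 and < 80 → C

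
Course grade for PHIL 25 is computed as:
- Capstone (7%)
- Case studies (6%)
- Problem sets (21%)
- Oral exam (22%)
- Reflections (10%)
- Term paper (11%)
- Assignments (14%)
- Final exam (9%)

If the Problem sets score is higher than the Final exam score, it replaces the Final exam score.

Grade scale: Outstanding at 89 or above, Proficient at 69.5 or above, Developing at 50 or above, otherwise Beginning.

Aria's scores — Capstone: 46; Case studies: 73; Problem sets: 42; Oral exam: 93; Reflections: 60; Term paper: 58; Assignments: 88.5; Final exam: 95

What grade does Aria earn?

Proficient

Problem sets (42) ≤ Final exam (95), so Final exam stays at 95.
Weighted total:
  Capstone 46 × 0.07 = 3.22
  Case studies 73 × 0.06 = 4.38
  Problem sets 42 × 0.21 = 8.82
  Oral exam 93 × 0.22 = 20.46
  Reflections 60 × 0.1 = 6
  Term paper 58 × 0.11 = 6.38
  Assignments 88.5 × 0.14 = 12.39
  Final exam 95 × 0.09 = 8.55
Sum = 70.2
70.2 is ≥ 69.5 and < 89 → Proficient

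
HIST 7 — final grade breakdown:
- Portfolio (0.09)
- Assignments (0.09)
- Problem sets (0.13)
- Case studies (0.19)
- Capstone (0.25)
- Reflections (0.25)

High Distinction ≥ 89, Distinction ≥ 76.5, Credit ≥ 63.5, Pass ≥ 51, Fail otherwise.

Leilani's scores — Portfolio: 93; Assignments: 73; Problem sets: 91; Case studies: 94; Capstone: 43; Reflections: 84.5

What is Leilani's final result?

Weighted total:
  Portfolio 93 × 0.09 = 8.37
  Assignments 73 × 0.09 = 6.57
  Problem sets 91 × 0.13 = 11.83
  Case studies 94 × 0.19 = 17.86
  Capstone 43 × 0.25 = 10.75
  Reflections 84.5 × 0.25 = 21.125
Sum = 76.505
76.505 is ≥ 76.5 and < 89 → Distinction

Distinction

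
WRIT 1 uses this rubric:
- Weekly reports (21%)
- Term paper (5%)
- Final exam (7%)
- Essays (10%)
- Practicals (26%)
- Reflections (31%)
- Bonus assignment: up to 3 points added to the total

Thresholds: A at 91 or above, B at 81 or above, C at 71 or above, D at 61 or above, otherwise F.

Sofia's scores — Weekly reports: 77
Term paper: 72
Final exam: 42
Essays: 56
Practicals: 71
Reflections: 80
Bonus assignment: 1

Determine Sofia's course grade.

Weighted total:
  Weekly reports 77 × 0.21 = 16.17
  Term paper 72 × 0.05 = 3.6
  Final exam 42 × 0.07 = 2.94
  Essays 56 × 0.1 = 5.6
  Practicals 71 × 0.26 = 18.46
  Reflections 80 × 0.31 = 24.8
Sum = 71.57
Bonus assignment: 71.57 + 1 = 72.57
72.57 is ≥ 71 and < 81 → C

C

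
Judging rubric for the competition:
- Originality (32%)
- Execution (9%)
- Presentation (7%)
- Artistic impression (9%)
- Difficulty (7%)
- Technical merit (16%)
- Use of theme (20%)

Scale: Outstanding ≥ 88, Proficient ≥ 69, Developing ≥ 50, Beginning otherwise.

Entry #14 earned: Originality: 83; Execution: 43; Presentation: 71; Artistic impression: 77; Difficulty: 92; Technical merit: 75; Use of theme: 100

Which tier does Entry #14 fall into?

Proficient

Weighted total:
  Originality 83 × 0.32 = 26.56
  Execution 43 × 0.09 = 3.87
  Presentation 71 × 0.07 = 4.97
  Artistic impression 77 × 0.09 = 6.93
  Difficulty 92 × 0.07 = 6.44
  Technical merit 75 × 0.16 = 12
  Use of theme 100 × 0.2 = 20
Sum = 80.77
80.77 is ≥ 69 and < 88 → Proficient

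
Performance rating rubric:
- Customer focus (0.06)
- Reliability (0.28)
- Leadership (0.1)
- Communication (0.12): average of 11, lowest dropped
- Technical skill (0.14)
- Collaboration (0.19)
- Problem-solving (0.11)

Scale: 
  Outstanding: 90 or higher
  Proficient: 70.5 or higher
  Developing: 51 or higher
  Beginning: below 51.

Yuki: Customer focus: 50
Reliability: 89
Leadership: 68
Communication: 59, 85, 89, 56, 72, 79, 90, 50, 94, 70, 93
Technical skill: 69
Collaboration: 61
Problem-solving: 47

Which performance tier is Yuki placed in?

Proficient

Communication: drop 50 → average of remaining 10 = 787/10 = 78.7
Weighted total:
  Customer focus 50 × 0.06 = 3
  Reliability 89 × 0.28 = 24.92
  Leadership 68 × 0.1 = 6.8
  Communication 78.7 × 0.12 = 9.444
  Technical skill 69 × 0.14 = 9.66
  Collaboration 61 × 0.19 = 11.59
  Problem-solving 47 × 0.11 = 5.17
Sum = 70.584
70.584 is ≥ 70.5 and < 90 → Proficient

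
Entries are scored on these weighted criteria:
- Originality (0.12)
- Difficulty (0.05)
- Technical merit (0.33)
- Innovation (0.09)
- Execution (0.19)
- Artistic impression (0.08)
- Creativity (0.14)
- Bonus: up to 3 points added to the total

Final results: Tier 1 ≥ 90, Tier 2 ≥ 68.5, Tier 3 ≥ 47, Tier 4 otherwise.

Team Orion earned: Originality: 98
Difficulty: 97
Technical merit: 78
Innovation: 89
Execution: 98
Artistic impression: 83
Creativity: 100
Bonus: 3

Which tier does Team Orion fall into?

Tier 1

Weighted total:
  Originality 98 × 0.12 = 11.76
  Difficulty 97 × 0.05 = 4.85
  Technical merit 78 × 0.33 = 25.74
  Innovation 89 × 0.09 = 8.01
  Execution 98 × 0.19 = 18.62
  Artistic impression 83 × 0.08 = 6.64
  Creativity 100 × 0.14 = 14
Sum = 89.62
Bonus: 89.62 + 3 = 92.62
92.62 ≥ 90 → Tier 1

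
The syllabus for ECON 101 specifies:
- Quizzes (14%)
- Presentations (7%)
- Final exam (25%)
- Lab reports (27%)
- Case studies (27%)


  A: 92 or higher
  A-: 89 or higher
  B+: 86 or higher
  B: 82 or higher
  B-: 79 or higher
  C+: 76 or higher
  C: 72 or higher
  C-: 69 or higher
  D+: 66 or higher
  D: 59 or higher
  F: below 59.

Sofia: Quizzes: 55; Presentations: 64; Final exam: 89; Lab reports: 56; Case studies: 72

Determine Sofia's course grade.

Weighted total:
  Quizzes 55 × 0.14 = 7.7
  Presentations 64 × 0.07 = 4.48
  Final exam 89 × 0.25 = 22.25
  Lab reports 56 × 0.27 = 15.12
  Case studies 72 × 0.27 = 19.44
Sum = 68.99
68.99 is ≥ 66 and < 69 → D+

D+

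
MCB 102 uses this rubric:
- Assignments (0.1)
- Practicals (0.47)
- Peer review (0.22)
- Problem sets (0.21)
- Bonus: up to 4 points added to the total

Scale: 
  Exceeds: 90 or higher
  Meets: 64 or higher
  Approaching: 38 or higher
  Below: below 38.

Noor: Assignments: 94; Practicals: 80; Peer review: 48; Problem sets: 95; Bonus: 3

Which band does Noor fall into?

Weighted total:
  Assignments 94 × 0.1 = 9.4
  Practicals 80 × 0.47 = 37.6
  Peer review 48 × 0.22 = 10.56
  Problem sets 95 × 0.21 = 19.95
Sum = 77.51
Bonus: 77.51 + 3 = 80.51
80.51 is ≥ 64 and < 90 → Meets

Meets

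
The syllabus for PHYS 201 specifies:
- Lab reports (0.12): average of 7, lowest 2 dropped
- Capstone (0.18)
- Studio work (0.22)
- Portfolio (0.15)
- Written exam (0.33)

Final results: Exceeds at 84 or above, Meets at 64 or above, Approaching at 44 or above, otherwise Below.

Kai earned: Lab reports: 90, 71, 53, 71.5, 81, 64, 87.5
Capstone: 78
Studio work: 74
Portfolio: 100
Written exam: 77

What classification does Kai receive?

Lab reports: drop 53, 64 → average of remaining 5 = 401/5 = 80.2
Weighted total:
  Lab reports 80.2 × 0.12 = 9.624
  Capstone 78 × 0.18 = 14.04
  Studio work 74 × 0.22 = 16.28
  Portfolio 100 × 0.15 = 15
  Written exam 77 × 0.33 = 25.41
Sum = 80.354
80.354 is ≥ 64 and < 84 → Meets

Meets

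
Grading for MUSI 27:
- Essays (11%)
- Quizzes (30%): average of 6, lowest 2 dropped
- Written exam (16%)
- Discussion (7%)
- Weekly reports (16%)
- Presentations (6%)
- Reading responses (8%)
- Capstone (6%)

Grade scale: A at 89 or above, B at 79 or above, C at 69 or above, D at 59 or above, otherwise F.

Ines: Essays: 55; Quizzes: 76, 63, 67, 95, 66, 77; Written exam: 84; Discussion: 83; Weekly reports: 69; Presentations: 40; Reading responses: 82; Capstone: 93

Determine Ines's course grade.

Quizzes: drop 63, 66 → average of remaining 4 = 315/4 = 78.75
Weighted total:
  Essays 55 × 0.11 = 6.05
  Quizzes 78.75 × 0.3 = 23.625
  Written exam 84 × 0.16 = 13.44
  Discussion 83 × 0.07 = 5.81
  Weekly reports 69 × 0.16 = 11.04
  Presentations 40 × 0.06 = 2.4
  Reading responses 82 × 0.08 = 6.56
  Capstone 93 × 0.06 = 5.58
Sum = 74.505
74.505 is ≥ 69 and < 79 → C

C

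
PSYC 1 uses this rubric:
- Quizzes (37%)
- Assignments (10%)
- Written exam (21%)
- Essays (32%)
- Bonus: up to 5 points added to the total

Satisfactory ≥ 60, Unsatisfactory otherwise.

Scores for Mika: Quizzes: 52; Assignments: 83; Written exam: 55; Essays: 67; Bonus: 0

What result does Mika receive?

Satisfactory

Weighted total:
  Quizzes 52 × 0.37 = 19.24
  Assignments 83 × 0.1 = 8.3
  Written exam 55 × 0.21 = 11.55
  Essays 67 × 0.32 = 21.44
Sum = 60.53
Bonus: 60.53 + 0 = 60.53
60.53 ≥ 60 → Satisfactory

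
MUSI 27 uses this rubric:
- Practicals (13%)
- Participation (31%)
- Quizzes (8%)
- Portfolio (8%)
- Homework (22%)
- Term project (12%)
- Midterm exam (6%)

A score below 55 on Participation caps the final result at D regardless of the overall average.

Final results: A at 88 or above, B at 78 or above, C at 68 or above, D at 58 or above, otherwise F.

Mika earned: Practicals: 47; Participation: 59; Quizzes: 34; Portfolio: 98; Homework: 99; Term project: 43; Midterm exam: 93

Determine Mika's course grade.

Participation score 59 ≥ 55: minimum met.
Weighted total:
  Practicals 47 × 0.13 = 6.11
  Participation 59 × 0.31 = 18.29
  Quizzes 34 × 0.08 = 2.72
  Portfolio 98 × 0.08 = 7.84
  Homework 99 × 0.22 = 21.78
  Term project 43 × 0.12 = 5.16
  Midterm exam 93 × 0.06 = 5.58
Sum = 67.48
67.48 is ≥ 58 and < 68 → D

D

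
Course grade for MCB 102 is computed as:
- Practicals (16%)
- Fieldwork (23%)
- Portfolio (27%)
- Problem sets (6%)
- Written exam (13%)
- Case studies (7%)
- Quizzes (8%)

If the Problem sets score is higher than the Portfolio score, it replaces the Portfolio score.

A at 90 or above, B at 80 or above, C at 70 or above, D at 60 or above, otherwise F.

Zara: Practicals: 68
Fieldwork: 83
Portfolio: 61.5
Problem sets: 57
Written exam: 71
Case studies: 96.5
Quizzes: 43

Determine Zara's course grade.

Problem sets (57) ≤ Portfolio (61.5), so Portfolio stays at 61.5.
Weighted total:
  Practicals 68 × 0.16 = 10.88
  Fieldwork 83 × 0.23 = 19.09
  Portfolio 61.5 × 0.27 = 16.605
  Problem sets 57 × 0.06 = 3.42
  Written exam 71 × 0.13 = 9.23
  Case studies 96.5 × 0.07 = 6.755
  Quizzes 43 × 0.08 = 3.44
Sum = 69.42
69.42 is ≥ 60 and < 70 → D

D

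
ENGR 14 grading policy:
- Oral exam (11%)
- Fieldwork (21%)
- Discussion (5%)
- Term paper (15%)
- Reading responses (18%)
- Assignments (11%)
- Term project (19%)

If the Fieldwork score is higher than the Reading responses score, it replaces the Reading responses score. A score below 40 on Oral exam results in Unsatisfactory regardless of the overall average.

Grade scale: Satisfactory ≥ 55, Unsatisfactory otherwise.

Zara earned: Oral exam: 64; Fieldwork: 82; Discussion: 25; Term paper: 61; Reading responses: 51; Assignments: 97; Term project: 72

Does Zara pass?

Satisfactory

Fieldwork (82) > Reading responses (51), so Reading responses counts as 82.
Oral exam score 64 ≥ 40: minimum met.
Weighted total:
  Oral exam 64 × 0.11 = 7.04
  Fieldwork 82 × 0.21 = 17.22
  Discussion 25 × 0.05 = 1.25
  Term paper 61 × 0.15 = 9.15
  Reading responses 82 × 0.18 = 14.76
  Assignments 97 × 0.11 = 10.67
  Term project 72 × 0.19 = 13.68
Sum = 73.77
73.77 ≥ 55 → Satisfactory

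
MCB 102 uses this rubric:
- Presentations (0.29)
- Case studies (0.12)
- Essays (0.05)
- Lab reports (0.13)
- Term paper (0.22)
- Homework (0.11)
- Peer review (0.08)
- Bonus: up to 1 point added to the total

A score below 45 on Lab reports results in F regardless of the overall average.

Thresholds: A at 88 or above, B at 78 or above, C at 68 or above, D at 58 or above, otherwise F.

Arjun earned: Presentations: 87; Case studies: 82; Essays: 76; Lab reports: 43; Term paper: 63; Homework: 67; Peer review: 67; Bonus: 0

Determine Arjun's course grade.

Lab reports score 43 < 45: minimum not met.
Weighted total:
  Presentations 87 × 0.29 = 25.23
  Case studies 82 × 0.12 = 9.84
  Essays 76 × 0.05 = 3.8
  Lab reports 43 × 0.13 = 5.59
  Term paper 63 × 0.22 = 13.86
  Homework 67 × 0.11 = 7.37
  Peer review 67 × 0.08 = 5.36
Sum = 71.05
Bonus: 71.05 + 0 = 71.05
Because the Lab reports minimum was not met, the result is F.

F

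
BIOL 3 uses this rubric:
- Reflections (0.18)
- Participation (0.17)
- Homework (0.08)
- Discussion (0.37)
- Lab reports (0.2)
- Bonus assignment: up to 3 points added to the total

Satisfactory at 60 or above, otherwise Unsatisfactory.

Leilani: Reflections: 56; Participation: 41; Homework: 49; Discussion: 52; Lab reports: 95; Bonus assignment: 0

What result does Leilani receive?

Unsatisfactory

Weighted total:
  Reflections 56 × 0.18 = 10.08
  Participation 41 × 0.17 = 6.97
  Homework 49 × 0.08 = 3.92
  Discussion 52 × 0.37 = 19.24
  Lab reports 95 × 0.2 = 19
Sum = 59.21
Bonus assignment: 59.21 + 0 = 59.21
59.21 < 60 → Unsatisfactory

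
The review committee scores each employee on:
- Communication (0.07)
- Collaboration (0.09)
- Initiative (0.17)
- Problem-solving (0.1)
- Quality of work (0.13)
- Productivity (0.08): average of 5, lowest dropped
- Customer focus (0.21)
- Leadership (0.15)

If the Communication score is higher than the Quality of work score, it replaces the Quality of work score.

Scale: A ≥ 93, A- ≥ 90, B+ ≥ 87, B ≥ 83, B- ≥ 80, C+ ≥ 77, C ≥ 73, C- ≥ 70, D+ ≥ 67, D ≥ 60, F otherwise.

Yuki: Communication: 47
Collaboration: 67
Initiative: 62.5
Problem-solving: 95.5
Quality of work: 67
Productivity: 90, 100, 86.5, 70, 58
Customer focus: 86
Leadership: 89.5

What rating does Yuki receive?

Productivity: drop 58 → average of remaining 4 = 346.5/4 = 86.625
Communication (47) ≤ Quality of work (67), so Quality of work stays at 67.
Weighted total:
  Communication 47 × 0.07 = 3.29
  Collaboration 67 × 0.09 = 6.03
  Initiative 62.5 × 0.17 = 10.625
  Problem-solving 95.5 × 0.1 = 9.55
  Quality of work 67 × 0.13 = 8.71
  Productivity 86.625 × 0.08 = 6.93
  Customer focus 86 × 0.21 = 18.06
  Leadership 89.5 × 0.15 = 13.425
Sum = 76.62
76.62 is ≥ 73 and < 77 → C

C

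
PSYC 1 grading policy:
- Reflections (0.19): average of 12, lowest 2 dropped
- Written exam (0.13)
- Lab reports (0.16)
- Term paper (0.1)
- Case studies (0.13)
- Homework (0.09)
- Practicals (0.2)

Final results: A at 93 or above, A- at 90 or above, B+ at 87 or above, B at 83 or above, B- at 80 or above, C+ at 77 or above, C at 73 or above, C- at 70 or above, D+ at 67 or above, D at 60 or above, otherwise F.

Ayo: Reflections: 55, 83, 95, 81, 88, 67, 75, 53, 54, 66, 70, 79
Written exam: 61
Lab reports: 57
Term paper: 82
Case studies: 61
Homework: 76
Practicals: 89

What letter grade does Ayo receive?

C-

Reflections: drop 53, 54 → average of remaining 10 = 759/10 = 75.9
Weighted total:
  Reflections 75.9 × 0.19 = 14.421
  Written exam 61 × 0.13 = 7.93
  Lab reports 57 × 0.16 = 9.12
  Term paper 82 × 0.1 = 8.2
  Case studies 61 × 0.13 = 7.93
  Homework 76 × 0.09 = 6.84
  Practicals 89 × 0.2 = 17.8
Sum = 72.241
72.241 is ≥ 70 and < 73 → C-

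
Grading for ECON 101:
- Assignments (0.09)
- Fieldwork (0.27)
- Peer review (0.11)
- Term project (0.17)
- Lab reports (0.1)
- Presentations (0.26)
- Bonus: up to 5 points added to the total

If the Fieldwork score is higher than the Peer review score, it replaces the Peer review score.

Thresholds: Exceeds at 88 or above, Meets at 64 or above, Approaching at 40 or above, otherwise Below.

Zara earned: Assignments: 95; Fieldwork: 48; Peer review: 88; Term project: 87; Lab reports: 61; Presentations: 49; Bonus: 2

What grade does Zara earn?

Meets

Fieldwork (48) ≤ Peer review (88), so Peer review stays at 88.
Weighted total:
  Assignments 95 × 0.09 = 8.55
  Fieldwork 48 × 0.27 = 12.96
  Peer review 88 × 0.11 = 9.68
  Term project 87 × 0.17 = 14.79
  Lab reports 61 × 0.1 = 6.1
  Presentations 49 × 0.26 = 12.74
Sum = 64.82
Bonus: 64.82 + 2 = 66.82
66.82 is ≥ 64 and < 88 → Meets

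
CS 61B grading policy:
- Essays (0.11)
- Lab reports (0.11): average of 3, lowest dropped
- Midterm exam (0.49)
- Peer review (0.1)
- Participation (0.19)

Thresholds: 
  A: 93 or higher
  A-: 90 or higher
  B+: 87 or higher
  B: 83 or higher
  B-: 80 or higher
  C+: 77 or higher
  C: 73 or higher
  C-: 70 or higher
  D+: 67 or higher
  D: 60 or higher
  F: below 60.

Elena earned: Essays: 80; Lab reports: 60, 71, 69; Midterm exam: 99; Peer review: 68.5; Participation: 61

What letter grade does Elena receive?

B

Lab reports: drop 60 → average of remaining 2 = 140/2 = 70
Weighted total:
  Essays 80 × 0.11 = 8.8
  Lab reports 70 × 0.11 = 7.7
  Midterm exam 99 × 0.49 = 48.51
  Peer review 68.5 × 0.1 = 6.85
  Participation 61 × 0.19 = 11.59
Sum = 83.45
83.45 is ≥ 83 and < 87 → B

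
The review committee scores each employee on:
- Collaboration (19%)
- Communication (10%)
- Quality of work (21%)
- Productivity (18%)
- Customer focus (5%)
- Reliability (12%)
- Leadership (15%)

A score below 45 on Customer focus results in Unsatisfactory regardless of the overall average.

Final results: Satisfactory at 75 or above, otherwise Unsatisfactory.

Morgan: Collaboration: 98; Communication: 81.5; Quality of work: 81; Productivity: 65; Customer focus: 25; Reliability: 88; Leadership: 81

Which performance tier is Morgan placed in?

Customer focus score 25 < 45: minimum not met.
Weighted total:
  Collaboration 98 × 0.19 = 18.62
  Communication 81.5 × 0.1 = 8.15
  Quality of work 81 × 0.21 = 17.01
  Productivity 65 × 0.18 = 11.7
  Customer focus 25 × 0.05 = 1.25
  Reliability 88 × 0.12 = 10.56
  Leadership 81 × 0.15 = 12.15
Sum = 79.44
Because the Customer focus minimum was not met, the result is Unsatisfactory.

Unsatisfactory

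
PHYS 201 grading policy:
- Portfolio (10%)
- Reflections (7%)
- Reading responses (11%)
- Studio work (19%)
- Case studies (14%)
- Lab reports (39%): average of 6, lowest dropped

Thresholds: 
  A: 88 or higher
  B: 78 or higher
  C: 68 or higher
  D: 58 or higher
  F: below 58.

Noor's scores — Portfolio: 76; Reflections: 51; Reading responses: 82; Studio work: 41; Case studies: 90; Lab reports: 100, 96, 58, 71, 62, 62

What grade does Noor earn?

Lab reports: drop 58 → average of remaining 5 = 391/5 = 78.2
Weighted total:
  Portfolio 76 × 0.1 = 7.6
  Reflections 51 × 0.07 = 3.57
  Reading responses 82 × 0.11 = 9.02
  Studio work 41 × 0.19 = 7.79
  Case studies 90 × 0.14 = 12.6
  Lab reports 78.2 × 0.39 = 30.498
Sum = 71.078
71.078 is ≥ 68 and < 78 → C

C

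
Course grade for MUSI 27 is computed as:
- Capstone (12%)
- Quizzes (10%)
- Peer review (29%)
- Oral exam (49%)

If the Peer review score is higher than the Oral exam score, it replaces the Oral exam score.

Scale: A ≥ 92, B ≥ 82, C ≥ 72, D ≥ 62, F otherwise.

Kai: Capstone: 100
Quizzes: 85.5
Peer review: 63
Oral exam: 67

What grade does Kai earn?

D

Peer review (63) ≤ Oral exam (67), so Oral exam stays at 67.
Weighted total:
  Capstone 100 × 0.12 = 12
  Quizzes 85.5 × 0.1 = 8.55
  Peer review 63 × 0.29 = 18.27
  Oral exam 67 × 0.49 = 32.83
Sum = 71.65
71.65 is ≥ 62 and < 72 → D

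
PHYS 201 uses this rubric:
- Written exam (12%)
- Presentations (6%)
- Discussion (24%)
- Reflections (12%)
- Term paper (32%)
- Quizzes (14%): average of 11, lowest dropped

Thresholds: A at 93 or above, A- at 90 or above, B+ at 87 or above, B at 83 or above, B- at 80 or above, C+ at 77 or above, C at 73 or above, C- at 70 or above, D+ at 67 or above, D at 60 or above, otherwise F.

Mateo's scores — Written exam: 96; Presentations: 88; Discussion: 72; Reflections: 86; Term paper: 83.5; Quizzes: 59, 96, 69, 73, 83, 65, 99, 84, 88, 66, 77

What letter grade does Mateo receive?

B-

Quizzes: drop 59 → average of remaining 10 = 800/10 = 80
Weighted total:
  Written exam 96 × 0.12 = 11.52
  Presentations 88 × 0.06 = 5.28
  Discussion 72 × 0.24 = 17.28
  Reflections 86 × 0.12 = 10.32
  Term paper 83.5 × 0.32 = 26.72
  Quizzes 80 × 0.14 = 11.2
Sum = 82.32
82.32 is ≥ 80 and < 83 → B-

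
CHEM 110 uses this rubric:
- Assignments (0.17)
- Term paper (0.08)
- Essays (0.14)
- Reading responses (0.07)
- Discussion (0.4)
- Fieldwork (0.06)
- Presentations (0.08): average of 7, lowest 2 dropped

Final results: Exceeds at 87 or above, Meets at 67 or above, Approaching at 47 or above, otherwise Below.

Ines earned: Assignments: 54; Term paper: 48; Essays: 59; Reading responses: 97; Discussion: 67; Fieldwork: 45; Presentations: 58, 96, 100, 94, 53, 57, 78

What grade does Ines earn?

Approaching

Presentations: drop 53, 57 → average of remaining 5 = 426/5 = 85.2
Weighted total:
  Assignments 54 × 0.17 = 9.18
  Term paper 48 × 0.08 = 3.84
  Essays 59 × 0.14 = 8.26
  Reading responses 97 × 0.07 = 6.79
  Discussion 67 × 0.4 = 26.8
  Fieldwork 45 × 0.06 = 2.7
  Presentations 85.2 × 0.08 = 6.816
Sum = 64.386
64.386 is ≥ 47 and < 67 → Approaching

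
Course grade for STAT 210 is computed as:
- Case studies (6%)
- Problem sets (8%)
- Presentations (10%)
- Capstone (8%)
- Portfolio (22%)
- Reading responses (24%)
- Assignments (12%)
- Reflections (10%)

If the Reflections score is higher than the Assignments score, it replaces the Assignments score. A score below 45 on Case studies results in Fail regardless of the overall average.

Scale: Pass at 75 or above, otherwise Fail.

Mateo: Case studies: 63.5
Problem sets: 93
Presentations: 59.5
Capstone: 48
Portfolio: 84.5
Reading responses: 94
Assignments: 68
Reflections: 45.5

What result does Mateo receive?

Reflections (45.5) ≤ Assignments (68), so Assignments stays at 68.
Case studies score 63.5 ≥ 45: minimum met.
Weighted total:
  Case studies 63.5 × 0.06 = 3.81
  Problem sets 93 × 0.08 = 7.44
  Presentations 59.5 × 0.1 = 5.95
  Capstone 48 × 0.08 = 3.84
  Portfolio 84.5 × 0.22 = 18.59
  Reading responses 94 × 0.24 = 22.56
  Assignments 68 × 0.12 = 8.16
  Reflections 45.5 × 0.1 = 4.55
Sum = 74.9
74.9 < 75 → Fail

Fail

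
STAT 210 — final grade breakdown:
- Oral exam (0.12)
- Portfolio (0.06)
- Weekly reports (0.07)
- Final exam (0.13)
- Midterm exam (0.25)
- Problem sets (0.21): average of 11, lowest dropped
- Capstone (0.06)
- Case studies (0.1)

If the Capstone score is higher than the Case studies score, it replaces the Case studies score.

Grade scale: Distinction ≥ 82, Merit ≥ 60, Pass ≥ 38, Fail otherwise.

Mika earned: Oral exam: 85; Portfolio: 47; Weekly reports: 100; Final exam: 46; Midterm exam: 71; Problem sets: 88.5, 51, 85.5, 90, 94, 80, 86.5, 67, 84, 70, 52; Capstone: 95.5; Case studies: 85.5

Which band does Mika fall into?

Problem sets: drop 51 → average of remaining 10 = 797.5/10 = 79.75
Capstone (95.5) > Case studies (85.5), so Case studies counts as 95.5.
Weighted total:
  Oral exam 85 × 0.12 = 10.2
  Portfolio 47 × 0.06 = 2.82
  Weekly reports 100 × 0.07 = 7
  Final exam 46 × 0.13 = 5.98
  Midterm exam 71 × 0.25 = 17.75
  Problem sets 79.75 × 0.21 = 16.7475
  Capstone 95.5 × 0.06 = 5.73
  Case studies 95.5 × 0.1 = 9.55
Sum = 75.7775
75.7775 is ≥ 60 and < 82 → Merit

Merit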